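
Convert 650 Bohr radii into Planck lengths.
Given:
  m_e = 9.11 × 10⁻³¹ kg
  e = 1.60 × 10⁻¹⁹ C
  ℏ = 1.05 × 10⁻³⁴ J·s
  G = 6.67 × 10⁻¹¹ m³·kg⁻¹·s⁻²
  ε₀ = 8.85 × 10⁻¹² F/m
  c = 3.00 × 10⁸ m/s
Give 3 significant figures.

Bohr radius: a₀ = 4πε₀ℏ²/(m_e e²) = 5.26 × 10⁻¹¹ m
Planck length: ℓ_P = √(ℏG/c³) = 1.61 × 10⁻³⁵ m
650 × 5.26 × 10⁻¹¹ / 1.61 × 10⁻³⁵ = 2.12 × 10²⁷

2.12 × 10²⁷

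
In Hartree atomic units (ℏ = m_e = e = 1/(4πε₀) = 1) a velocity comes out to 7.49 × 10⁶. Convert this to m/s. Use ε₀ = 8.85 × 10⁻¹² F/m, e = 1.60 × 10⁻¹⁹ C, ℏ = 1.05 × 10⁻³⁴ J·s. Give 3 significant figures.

One atomic unit of velocity: v_au = e²/(4πε₀ℏ) = 2.19 × 10⁶ m/s.
7.49 × 10⁶ × 2.19 × 10⁶ m/s = 1.64 × 10¹³ m/s

1.64 × 10¹³ m/s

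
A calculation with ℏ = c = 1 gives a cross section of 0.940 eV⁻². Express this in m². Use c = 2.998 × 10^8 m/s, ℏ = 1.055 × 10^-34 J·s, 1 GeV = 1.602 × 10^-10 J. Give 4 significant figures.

Area is [L]² = [E]⁻²·(ℏc)²; restore (ℏc)².
1 GeV⁻² → (ℏc)² × (1 GeV in J)⁻² = 3.898 × 10^-32 m².
Convert the energy scale: 0.940 eV⁻² = 9.40 × 10^17 GeV⁻².
Result: 9.40 × 10^17 × 3.898 × 10^-32 = 3.664 × 10^-14 m².

3.664 × 10^-14 m²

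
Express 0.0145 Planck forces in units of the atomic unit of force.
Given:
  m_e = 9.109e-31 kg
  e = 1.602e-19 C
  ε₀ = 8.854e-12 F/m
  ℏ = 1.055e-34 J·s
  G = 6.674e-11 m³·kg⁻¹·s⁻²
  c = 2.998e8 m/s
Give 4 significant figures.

Planck force: F_P = c⁴/G = 1.210e44 N
atomic unit of force: F_au = E_h/a₀ = m_e²e⁶/((4πε₀)³ℏ⁴) = 8.220e-8 N
0.0145 × 1.210e44 / 8.220e-8 = 2.135e49

2.135e49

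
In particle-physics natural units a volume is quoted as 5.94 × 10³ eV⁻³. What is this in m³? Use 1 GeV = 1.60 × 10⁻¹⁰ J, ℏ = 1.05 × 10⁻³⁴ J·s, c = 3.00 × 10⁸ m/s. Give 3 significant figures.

4.53 × 10⁻¹⁷ m³

Volume is [L]³ = [E]⁻³·(ℏc)³.
1 GeV⁻³ → (ℏc)³ × (1 GeV in J)⁻³ = 7.63 × 10⁻⁴⁸ m³.
Convert the energy scale: 5.94 × 10³ eV⁻³ = 5.94 × 10³⁰ GeV⁻³.
Result: 5.94 × 10³⁰ × 7.63 × 10⁻⁴⁸ = 4.53 × 10⁻¹⁷ m³.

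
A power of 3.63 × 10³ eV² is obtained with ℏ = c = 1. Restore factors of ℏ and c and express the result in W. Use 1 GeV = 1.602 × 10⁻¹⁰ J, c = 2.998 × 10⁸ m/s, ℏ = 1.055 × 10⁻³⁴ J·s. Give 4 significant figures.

Power is [E]/[T] = [E]²/ℏ.
1 GeV² → 1/ℏ × (1 GeV in J)² = 2.433 × 10¹⁴ W.
Convert the energy scale: 3.63 × 10³ eV² = 3.63 × 10⁻¹⁵ GeV².
Result: 3.63 × 10⁻¹⁵ × 2.433 × 10¹⁴ = 0.8830 W.

0.8830 W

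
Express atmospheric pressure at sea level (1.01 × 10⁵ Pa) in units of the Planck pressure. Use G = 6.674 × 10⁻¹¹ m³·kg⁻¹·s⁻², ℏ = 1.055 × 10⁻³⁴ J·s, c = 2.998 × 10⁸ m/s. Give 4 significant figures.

Planck pressure: p_P = c⁷/(ℏG²) = 4.632 × 10¹¹³ Pa.
1.01 × 10⁵ / 4.632 × 10¹¹³ = 2.180 × 10⁻¹⁰⁹

2.180 × 10⁻¹⁰⁹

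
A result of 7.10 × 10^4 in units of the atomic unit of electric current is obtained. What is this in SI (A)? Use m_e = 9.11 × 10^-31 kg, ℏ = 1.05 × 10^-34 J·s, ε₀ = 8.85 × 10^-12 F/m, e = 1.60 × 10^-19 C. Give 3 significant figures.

474 A

One atomic unit of electric current: I_au = e E_h/ℏ = m_e e⁵/((4πε₀)²ℏ³) = 6.67 × 10^-3 A.
7.10 × 10^4 × 6.67 × 10^-3 A = 474 A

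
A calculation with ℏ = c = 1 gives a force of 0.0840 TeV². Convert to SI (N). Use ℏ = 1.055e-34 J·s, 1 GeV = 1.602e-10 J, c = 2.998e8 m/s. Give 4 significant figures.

Force is [E]/[L] = [E]²/(ℏc); restore (ℏc)⁻¹.
1 GeV² → 1/(ℏc) × (1 GeV in J)² = 8.114e5 N.
Convert the energy scale: 0.0840 TeV² = 8.40e4 GeV².
Result: 8.40e4 × 8.114e5 = 6.816e10 N.

6.816e10 N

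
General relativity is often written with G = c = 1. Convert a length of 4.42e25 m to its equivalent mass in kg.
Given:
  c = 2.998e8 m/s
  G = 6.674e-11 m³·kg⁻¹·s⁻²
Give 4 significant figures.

5.952e52 kg

Length → mass via c²/G.
4.42e25 m × (c²/G) = 5.952e52 kg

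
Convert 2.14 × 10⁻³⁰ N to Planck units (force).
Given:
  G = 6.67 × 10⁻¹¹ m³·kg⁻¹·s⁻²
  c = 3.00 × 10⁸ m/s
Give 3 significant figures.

Planck force: F_P = c⁴/G = 1.21 × 10⁴⁴ N.
2.14 × 10⁻³⁰ / 1.21 × 10⁴⁴ = 1.76 × 10⁻⁷⁴

1.76 × 10⁻⁷⁴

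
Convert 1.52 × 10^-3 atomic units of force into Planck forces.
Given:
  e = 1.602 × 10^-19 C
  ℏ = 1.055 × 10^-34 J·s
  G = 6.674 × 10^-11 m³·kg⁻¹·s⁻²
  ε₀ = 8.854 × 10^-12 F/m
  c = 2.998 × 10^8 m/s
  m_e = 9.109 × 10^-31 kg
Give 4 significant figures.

atomic unit of force: F_au = E_h/a₀ = m_e²e⁶/((4πε₀)³ℏ⁴) = 8.220 × 10^-8 N
Planck force: F_P = c⁴/G = 1.210 × 10^44 N
1.52 × 10^-3 × 8.220 × 10^-8 / 1.210 × 10^44 = 1.032 × 10^-54

1.032 × 10^-54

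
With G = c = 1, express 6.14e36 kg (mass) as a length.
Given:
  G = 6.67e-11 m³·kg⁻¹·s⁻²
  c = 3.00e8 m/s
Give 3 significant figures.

4.55e9 m

In G = c = 1 units mass has dimensions of length; the conversion factor is G/c².
6.14e36 kg × (G/c²) = 4.55e9 m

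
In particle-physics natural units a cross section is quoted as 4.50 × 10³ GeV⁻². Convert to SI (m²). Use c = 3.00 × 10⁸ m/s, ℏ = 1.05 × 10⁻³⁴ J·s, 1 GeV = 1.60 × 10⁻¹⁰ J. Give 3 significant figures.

1.74 × 10⁻²⁸ m²

Area is [L]² = [E]⁻²·(ℏc)²; restore (ℏc)².
1 GeV⁻² → (ℏc)² × (1 GeV in J)⁻² = 3.88 × 10⁻³² m².
Result: 4.50 × 10³ × 3.88 × 10⁻³² = 1.74 × 10⁻²⁸ m².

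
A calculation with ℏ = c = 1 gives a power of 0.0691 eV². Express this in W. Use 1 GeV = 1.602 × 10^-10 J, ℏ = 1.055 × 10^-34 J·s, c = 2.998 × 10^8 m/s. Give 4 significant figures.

Power is [E]/[T] = [E]²/ℏ.
1 GeV² → 1/ℏ × (1 GeV in J)² = 2.433 × 10^14 W.
Convert the energy scale: 0.0691 eV² = 6.91 × 10^-20 GeV².
Result: 6.91 × 10^-20 × 2.433 × 10^14 = 1.681 × 10^-5 W.

1.681 × 10^-5 W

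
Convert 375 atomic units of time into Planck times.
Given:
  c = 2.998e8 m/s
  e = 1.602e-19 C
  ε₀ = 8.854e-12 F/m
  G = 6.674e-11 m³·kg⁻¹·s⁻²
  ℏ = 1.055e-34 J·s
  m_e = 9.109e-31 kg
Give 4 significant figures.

atomic unit of time: τ_au = (4πε₀)²ℏ³/(m_e e⁴) = 2.423e-17 s
Planck time: t_P = √(ℏG/c⁵) = 5.392e-44 s
375 × 2.423e-17 / 5.392e-44 = 1.685e29

1.685e29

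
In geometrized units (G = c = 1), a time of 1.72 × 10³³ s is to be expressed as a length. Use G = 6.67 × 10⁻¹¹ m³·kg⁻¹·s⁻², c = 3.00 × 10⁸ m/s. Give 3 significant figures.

5.16 × 10⁴¹ m

Time → length via c.
1.72 × 10³³ s × (c) = 5.16 × 10⁴¹ m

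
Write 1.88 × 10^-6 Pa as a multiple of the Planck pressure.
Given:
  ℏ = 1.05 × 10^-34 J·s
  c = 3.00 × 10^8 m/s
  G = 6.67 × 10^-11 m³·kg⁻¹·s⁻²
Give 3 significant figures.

Planck pressure: p_P = c⁷/(ℏG²) = 4.68 × 10^113 Pa.
1.88 × 10^-6 / 4.68 × 10^113 = 4.02 × 10^-120

4.02 × 10^-120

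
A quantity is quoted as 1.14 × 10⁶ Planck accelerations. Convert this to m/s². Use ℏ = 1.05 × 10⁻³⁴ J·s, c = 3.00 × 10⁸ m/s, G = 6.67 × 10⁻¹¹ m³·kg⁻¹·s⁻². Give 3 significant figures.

One Planck acceleration: a_P = √(c⁷/(ℏG)) = 5.59 × 10⁵¹ m/s².
1.14 × 10⁶ × 5.59 × 10⁵¹ m/s² = 6.37 × 10⁵⁷ m/s²

6.37 × 10⁵⁷ m/s²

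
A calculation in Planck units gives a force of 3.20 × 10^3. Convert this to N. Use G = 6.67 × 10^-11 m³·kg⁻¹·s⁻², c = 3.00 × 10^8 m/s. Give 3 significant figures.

One Planck force: F_P = c⁴/G = 1.21 × 10^44 N.
3.20 × 10^3 × 1.21 × 10^44 N = 3.89 × 10^47 N

3.89 × 10^47 N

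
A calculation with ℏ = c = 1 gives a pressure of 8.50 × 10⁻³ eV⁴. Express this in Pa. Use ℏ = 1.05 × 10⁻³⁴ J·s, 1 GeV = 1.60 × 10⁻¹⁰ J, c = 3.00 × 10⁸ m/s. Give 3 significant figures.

Pressure is [E]/[L]³ = [E]⁴/(ℏc)³.
1 GeV⁴ → 1/(ℏc)³ × (1 GeV in J)⁴ = 2.10 × 10³⁷ Pa.
Convert the energy scale: 8.50 × 10⁻³ eV⁴ = 8.50 × 10⁻³⁹ GeV⁴.
Result: 8.50 × 10⁻³⁹ × 2.10 × 10³⁷ = 0.178 Pa.

0.178 Pa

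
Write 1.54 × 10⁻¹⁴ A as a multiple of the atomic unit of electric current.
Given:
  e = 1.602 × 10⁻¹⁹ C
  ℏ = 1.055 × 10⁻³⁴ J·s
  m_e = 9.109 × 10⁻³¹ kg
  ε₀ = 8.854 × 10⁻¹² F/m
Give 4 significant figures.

2.329 × 10⁻¹²

atomic unit of electric current: I_au = e E_h/ℏ = m_e e⁵/((4πε₀)²ℏ³) = 6.612 × 10⁻³ A.
1.54 × 10⁻¹⁴ / 6.612 × 10⁻³ = 2.329 × 10⁻¹²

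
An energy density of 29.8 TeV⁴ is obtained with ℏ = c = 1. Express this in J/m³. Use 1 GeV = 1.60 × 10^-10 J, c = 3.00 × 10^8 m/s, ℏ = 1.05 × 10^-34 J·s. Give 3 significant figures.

[E]/[L]³ = [E]⁴/(ℏc)³; restore (ℏc)⁻³.
1 GeV⁴ → 1/(ℏc)³ × (1 GeV in J)⁴ = 2.10 × 10^37 J/m³.
Convert the energy scale: 29.8 TeV⁴ = 2.98 × 10^13 GeV⁴.
Result: 2.98 × 10^13 × 2.10 × 10^37 = 6.25 × 10^50 J/m³.

6.25 × 10^50 J/m³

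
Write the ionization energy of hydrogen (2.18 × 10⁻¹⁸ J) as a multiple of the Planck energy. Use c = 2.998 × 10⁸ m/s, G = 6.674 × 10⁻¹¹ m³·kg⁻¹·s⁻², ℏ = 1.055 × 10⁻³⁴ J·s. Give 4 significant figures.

1.114 × 10⁻²⁷

Planck energy: E_P = √(ℏc⁵/G) = 1.957 × 10⁹ J.
2.18 × 10⁻¹⁸ / 1.957 × 10⁹ = 1.114 × 10⁻²⁷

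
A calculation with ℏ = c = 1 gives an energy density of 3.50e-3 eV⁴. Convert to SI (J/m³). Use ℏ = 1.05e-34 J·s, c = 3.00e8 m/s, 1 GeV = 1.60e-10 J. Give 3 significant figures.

0.0734 J/m³

[E]/[L]³ = [E]⁴/(ℏc)³; restore (ℏc)⁻³.
1 GeV⁴ → 1/(ℏc)³ × (1 GeV in J)⁴ = 2.10e37 J/m³.
Convert the energy scale: 3.50e-3 eV⁴ = 3.50e-39 GeV⁴.
Result: 3.50e-39 × 2.10e37 = 0.0734 J/m³.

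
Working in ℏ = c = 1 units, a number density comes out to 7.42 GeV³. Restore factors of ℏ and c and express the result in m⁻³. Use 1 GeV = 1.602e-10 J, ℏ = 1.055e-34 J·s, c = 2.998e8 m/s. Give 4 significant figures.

9.641e47 m⁻³

Number density is [L]⁻³ = [E]³/(ℏc)³.
1 GeV³ → 1/(ℏc)³ × (1 GeV in J)³ = 1.299e47 m⁻³.
Result: 7.42 × 1.299e47 = 9.641e47 m⁻³.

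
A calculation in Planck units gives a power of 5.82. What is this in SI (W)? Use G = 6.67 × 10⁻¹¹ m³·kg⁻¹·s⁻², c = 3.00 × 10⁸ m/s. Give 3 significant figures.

One Planck power: P_P = c⁵/G = 3.64 × 10⁵² W.
5.82 × 3.64 × 10⁵² W = 2.12 × 10⁵³ W

2.12 × 10⁵³ W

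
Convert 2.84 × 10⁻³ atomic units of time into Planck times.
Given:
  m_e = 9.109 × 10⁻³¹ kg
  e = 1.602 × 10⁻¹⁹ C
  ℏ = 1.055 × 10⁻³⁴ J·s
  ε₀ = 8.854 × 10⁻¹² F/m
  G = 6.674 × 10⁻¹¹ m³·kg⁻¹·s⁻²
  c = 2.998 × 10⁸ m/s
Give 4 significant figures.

1.276 × 10²⁴

atomic unit of time: τ_au = (4πε₀)²ℏ³/(m_e e⁴) = 2.423 × 10⁻¹⁷ s
Planck time: t_P = √(ℏG/c⁵) = 5.392 × 10⁻⁴⁴ s
2.84 × 10⁻³ × 2.423 × 10⁻¹⁷ / 5.392 × 10⁻⁴⁴ = 1.276 × 10²⁴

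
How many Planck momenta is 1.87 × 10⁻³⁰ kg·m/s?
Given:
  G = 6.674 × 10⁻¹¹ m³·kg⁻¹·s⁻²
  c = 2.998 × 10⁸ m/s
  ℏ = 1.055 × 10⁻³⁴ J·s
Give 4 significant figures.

Planck momentum: p_P = √(ℏc³/G) = 6.527 kg·m/s.
1.87 × 10⁻³⁰ / 6.527 = 2.865 × 10⁻³¹

2.865 × 10⁻³¹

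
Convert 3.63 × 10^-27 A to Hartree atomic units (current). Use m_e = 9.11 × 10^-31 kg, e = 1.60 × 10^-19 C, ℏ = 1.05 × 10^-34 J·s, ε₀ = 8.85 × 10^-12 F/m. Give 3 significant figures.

5.44 × 10^-25

atomic unit of electric current: I_au = e E_h/ℏ = m_e e⁵/((4πε₀)²ℏ³) = 6.67 × 10^-3 A.
3.63 × 10^-27 / 6.67 × 10^-3 = 5.44 × 10^-25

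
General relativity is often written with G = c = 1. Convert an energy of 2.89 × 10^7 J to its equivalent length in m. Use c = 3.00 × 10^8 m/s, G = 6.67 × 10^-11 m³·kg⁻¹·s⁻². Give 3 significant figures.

Energy → length via G/c⁴.
2.89 × 10^7 J × (G/c⁴) = 2.38 × 10^-37 m

2.38 × 10^-37 m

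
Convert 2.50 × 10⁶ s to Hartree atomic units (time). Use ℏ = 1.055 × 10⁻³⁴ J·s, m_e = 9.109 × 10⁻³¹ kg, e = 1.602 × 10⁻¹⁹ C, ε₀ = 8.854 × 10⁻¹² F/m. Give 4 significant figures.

atomic unit of time: τ_au = (4πε₀)²ℏ³/(m_e e⁴) = 2.423 × 10⁻¹⁷ s.
2.50 × 10⁶ / 2.423 × 10⁻¹⁷ = 1.032 × 10²³

1.032 × 10²³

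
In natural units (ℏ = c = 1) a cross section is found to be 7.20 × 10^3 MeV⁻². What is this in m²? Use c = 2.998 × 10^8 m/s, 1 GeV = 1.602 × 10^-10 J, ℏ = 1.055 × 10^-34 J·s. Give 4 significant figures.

Area is [L]² = [E]⁻²·(ℏc)²; restore (ℏc)².
1 GeV⁻² → (ℏc)² × (1 GeV in J)⁻² = 3.898 × 10^-32 m².
Convert the energy scale: 7.20 × 10^3 MeV⁻² = 7.20 × 10^9 GeV⁻².
Result: 7.20 × 10^9 × 3.898 × 10^-32 = 2.807 × 10^-22 m².

2.807 × 10^-22 m²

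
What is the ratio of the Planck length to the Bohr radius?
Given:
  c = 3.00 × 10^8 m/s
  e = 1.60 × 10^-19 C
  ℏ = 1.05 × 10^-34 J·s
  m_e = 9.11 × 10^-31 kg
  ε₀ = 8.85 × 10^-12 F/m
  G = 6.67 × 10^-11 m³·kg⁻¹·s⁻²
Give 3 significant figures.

Planck length: ℓ_P = √(ℏG/c³) = 1.61 × 10^-35 m
Bohr radius: a₀ = 4πε₀ℏ²/(m_e e²) = 5.26 × 10^-11 m
ratio = 1.61 × 10^-35 / 5.26 × 10^-11 = 3.06 × 10^-25

3.06 × 10^-25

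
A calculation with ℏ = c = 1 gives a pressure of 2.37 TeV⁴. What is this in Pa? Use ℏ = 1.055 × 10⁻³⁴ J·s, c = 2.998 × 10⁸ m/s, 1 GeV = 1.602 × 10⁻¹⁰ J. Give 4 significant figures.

4.933 × 10⁴⁹ Pa

Pressure is [E]/[L]³ = [E]⁴/(ℏc)³.
1 GeV⁴ → 1/(ℏc)³ × (1 GeV in J)⁴ = 2.082 × 10³⁷ Pa.
Convert the energy scale: 2.37 TeV⁴ = 2.37 × 10¹² GeV⁴.
Result: 2.37 × 10¹² × 2.082 × 10³⁷ = 4.933 × 10⁴⁹ Pa.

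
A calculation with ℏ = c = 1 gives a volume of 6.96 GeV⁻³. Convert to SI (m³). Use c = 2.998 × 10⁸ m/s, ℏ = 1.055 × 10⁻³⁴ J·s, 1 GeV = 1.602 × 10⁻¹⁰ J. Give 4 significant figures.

5.356 × 10⁻⁴⁷ m³

Volume is [L]³ = [E]⁻³·(ℏc)³.
1 GeV⁻³ → (ℏc)³ × (1 GeV in J)⁻³ = 7.696 × 10⁻⁴⁸ m³.
Result: 6.96 × 7.696 × 10⁻⁴⁸ = 5.356 × 10⁻⁴⁷ m³.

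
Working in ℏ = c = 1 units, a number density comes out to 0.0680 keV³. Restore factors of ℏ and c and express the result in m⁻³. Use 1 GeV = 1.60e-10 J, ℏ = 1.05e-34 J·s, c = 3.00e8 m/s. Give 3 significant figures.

8.91e27 m⁻³

Number density is [L]⁻³ = [E]³/(ℏc)³.
1 GeV³ → 1/(ℏc)³ × (1 GeV in J)³ = 1.31e47 m⁻³.
Convert the energy scale: 0.0680 keV³ = 6.80e-20 GeV³.
Result: 6.80e-20 × 1.31e47 = 8.91e27 m⁻³.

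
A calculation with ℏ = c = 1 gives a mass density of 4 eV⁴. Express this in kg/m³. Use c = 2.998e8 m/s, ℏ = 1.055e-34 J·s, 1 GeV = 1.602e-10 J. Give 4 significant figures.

Mass density is [E]/(c²[L]³) = [E]⁴/(ℏ³c⁵).
1 GeV⁴ → 1/(ℏ³c⁵) × (1 GeV in J)⁴ = 2.316e20 kg/m³.
Convert the energy scale: 4 eV⁴ = 4.00e-36 GeV⁴.
Result: 4.00e-36 × 2.316e20 = 9.264e-16 kg/m³.

9.264e-16 kg/m³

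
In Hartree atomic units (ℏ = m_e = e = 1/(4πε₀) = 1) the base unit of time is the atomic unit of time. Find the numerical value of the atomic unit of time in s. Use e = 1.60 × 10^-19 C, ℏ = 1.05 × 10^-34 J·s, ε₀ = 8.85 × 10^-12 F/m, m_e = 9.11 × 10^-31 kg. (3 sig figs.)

2.40 × 10^-17 s

τ_au = (4πε₀)²ℏ³/(m_e e⁴)
E_h = 4.38 × 10^-18 J
ℏ/E_h = 2.40 × 10^-17 s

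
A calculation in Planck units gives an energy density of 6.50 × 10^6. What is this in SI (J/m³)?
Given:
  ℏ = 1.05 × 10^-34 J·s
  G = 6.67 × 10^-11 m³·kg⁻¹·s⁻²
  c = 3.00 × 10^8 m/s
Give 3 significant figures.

One Planck energy density: u_P = c⁷/(ℏG²) = 4.68 × 10^113 J/m³.
6.50 × 10^6 × 4.68 × 10^113 J/m³ = 3.04 × 10^120 J/m³

3.04 × 10^120 J/m³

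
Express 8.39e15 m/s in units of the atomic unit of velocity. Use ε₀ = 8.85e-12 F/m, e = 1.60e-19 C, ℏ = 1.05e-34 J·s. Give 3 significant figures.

3.83e9

atomic unit of velocity: v_au = e²/(4πε₀ℏ) = 2.19e6 m/s.
8.39e15 / 2.19e6 = 3.83e9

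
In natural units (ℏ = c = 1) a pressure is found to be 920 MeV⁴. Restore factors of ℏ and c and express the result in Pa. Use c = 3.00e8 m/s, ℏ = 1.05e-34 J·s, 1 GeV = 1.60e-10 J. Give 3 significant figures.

1.93e28 Pa

Pressure is [E]/[L]³ = [E]⁴/(ℏc)³.
1 GeV⁴ → 1/(ℏc)³ × (1 GeV in J)⁴ = 2.10e37 Pa.
Convert the energy scale: 920 MeV⁴ = 9.20e-10 GeV⁴.
Result: 9.20e-10 × 2.10e37 = 1.93e28 Pa.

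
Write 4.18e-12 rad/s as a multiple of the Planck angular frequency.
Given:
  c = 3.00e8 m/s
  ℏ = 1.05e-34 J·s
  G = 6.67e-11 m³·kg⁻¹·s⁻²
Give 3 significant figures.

Planck angular frequency: ω_P = √(c⁵/(ℏG)) = 1.86e43 rad/s.
4.18e-12 / 1.86e43 = 2.24e-55

2.24e-55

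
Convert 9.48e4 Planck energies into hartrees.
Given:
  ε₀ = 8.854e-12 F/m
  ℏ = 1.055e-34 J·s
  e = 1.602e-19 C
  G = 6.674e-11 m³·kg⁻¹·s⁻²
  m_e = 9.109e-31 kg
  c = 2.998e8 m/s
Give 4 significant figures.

Planck energy: E_P = √(ℏc⁵/G) = 1.957e9 J
hartree: E_h = m_e e⁴/(4πε₀ℏ)² = 4.354e-18 J
9.48e4 × 1.957e9 / 4.354e-18 = 4.260e31

4.260e31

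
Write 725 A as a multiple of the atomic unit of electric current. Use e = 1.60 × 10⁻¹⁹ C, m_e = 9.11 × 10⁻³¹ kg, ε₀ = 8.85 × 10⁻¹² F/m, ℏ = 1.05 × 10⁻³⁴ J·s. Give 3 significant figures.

1.09 × 10⁵

atomic unit of electric current: I_au = e E_h/ℏ = m_e e⁵/((4πε₀)²ℏ³) = 6.67 × 10⁻³ A.
725 / 6.67 × 10⁻³ = 1.09 × 10⁵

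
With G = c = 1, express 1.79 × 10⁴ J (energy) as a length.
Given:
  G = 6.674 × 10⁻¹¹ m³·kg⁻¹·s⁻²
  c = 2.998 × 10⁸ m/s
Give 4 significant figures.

Energy → length via G/c⁴.
1.79 × 10⁴ J × (G/c⁴) = 1.479 × 10⁻⁴⁰ m

1.479 × 10⁻⁴⁰ m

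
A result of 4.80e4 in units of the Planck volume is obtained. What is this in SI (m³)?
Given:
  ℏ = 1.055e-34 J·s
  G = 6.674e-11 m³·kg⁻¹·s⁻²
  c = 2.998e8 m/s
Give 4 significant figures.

One Planck volume: V_P = (ℏG/c³)^(3/2) = 4.224e-105 m³.
4.80e4 × 4.224e-105 m³ = 2.027e-100 m³

2.027e-100 m³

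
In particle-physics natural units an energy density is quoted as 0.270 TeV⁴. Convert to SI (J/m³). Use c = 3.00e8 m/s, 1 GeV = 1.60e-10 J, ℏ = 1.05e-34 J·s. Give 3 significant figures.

5.66e48 J/m³

[E]/[L]³ = [E]⁴/(ℏc)³; restore (ℏc)⁻³.
1 GeV⁴ → 1/(ℏc)³ × (1 GeV in J)⁴ = 2.10e37 J/m³.
Convert the energy scale: 0.270 TeV⁴ = 2.70e11 GeV⁴.
Result: 2.70e11 × 2.10e37 = 5.66e48 J/m³.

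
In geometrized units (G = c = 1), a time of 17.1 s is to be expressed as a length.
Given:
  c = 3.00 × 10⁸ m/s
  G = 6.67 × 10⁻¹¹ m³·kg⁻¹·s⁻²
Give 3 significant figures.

5.13 × 10⁹ m

Time → length via c.
17.1 s × (c) = 5.13 × 10⁹ m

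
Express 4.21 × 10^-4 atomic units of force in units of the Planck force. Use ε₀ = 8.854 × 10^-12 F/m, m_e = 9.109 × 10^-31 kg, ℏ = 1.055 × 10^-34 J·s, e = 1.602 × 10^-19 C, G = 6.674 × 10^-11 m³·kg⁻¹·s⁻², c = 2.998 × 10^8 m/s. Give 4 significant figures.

2.859 × 10^-55

atomic unit of force: F_au = E_h/a₀ = m_e²e⁶/((4πε₀)³ℏ⁴) = 8.220 × 10^-8 N
Planck force: F_P = c⁴/G = 1.210 × 10^44 N
4.21 × 10^-4 × 8.220 × 10^-8 / 1.210 × 10^44 = 2.859 × 10^-55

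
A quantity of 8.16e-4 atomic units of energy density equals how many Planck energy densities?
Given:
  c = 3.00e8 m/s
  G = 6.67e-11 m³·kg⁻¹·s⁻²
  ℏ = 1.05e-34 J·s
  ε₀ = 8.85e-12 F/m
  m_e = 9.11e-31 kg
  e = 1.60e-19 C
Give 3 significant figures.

5.25e-104

atomic unit of energy density: u_au = E_h/a₀³ = m_e⁴e¹⁰/((4πε₀)⁵ℏ⁸) = 3.01e13 J/m³
Planck energy density: u_P = c⁷/(ℏG²) = 4.68e113 J/m³
8.16e-4 × 3.01e13 / 4.68e113 = 5.25e-104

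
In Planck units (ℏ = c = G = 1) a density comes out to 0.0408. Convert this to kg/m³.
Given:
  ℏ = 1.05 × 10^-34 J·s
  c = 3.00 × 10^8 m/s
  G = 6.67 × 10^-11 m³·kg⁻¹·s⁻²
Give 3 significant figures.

2.12 × 10^95 kg/m³

One Planck density: ρ_P = c⁵/(ℏG²) = 5.20 × 10^96 kg/m³.
0.0408 × 5.20 × 10^96 kg/m³ = 2.12 × 10^95 kg/m³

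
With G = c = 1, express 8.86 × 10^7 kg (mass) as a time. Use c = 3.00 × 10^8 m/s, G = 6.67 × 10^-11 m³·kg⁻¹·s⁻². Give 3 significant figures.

2.19 × 10^-28 s

Mass → time via G/c³.
8.86 × 10^7 kg × (G/c³) = 2.19 × 10^-28 s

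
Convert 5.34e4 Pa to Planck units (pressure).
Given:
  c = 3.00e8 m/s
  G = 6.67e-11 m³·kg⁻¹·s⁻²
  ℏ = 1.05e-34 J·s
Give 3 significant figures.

Planck pressure: p_P = c⁷/(ℏG²) = 4.68e113 Pa.
5.34e4 / 4.68e113 = 1.14e-109

1.14e-109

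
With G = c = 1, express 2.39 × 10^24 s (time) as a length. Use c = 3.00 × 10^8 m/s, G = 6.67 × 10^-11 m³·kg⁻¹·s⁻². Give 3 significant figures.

Time → length via c.
2.39 × 10^24 s × (c) = 7.17 × 10^32 m

7.17 × 10^32 m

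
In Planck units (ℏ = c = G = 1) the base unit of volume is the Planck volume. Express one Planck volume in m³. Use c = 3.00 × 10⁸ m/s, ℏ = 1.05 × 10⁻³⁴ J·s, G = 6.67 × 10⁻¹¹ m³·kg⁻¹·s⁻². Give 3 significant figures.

V_P = (ℏG/c³)^(3/2)
  = √(1.75 × 10⁻²⁰⁹)
  = 4.18 × 10⁻¹⁰⁵ m³

4.18 × 10⁻¹⁰⁵ m³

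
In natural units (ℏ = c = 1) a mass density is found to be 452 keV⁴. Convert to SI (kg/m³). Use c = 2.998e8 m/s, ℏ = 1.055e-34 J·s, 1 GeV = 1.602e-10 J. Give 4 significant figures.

Mass density is [E]/(c²[L]³) = [E]⁴/(ℏ³c⁵).
1 GeV⁴ → 1/(ℏ³c⁵) × (1 GeV in J)⁴ = 2.316e20 kg/m³.
Convert the energy scale: 452 keV⁴ = 4.52e-22 GeV⁴.
Result: 4.52e-22 × 2.316e20 = 0.1047 kg/m³.

0.1047 kg/m³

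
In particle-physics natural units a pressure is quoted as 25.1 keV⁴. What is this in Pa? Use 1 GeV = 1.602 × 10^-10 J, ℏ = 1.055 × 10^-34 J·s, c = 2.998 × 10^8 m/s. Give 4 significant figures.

Pressure is [E]/[L]³ = [E]⁴/(ℏc)³.
1 GeV⁴ → 1/(ℏc)³ × (1 GeV in J)⁴ = 2.082 × 10^37 Pa.
Convert the energy scale: 25.1 keV⁴ = 2.51 × 10^-23 GeV⁴.
Result: 2.51 × 10^-23 × 2.082 × 10^37 = 5.225 × 10^14 Pa.

5.225 × 10^14 Pa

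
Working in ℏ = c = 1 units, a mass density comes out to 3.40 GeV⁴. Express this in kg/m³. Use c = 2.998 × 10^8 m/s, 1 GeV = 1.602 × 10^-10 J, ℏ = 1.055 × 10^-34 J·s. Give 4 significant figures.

Mass density is [E]/(c²[L]³) = [E]⁴/(ℏ³c⁵).
1 GeV⁴ → 1/(ℏ³c⁵) × (1 GeV in J)⁴ = 2.316 × 10^20 kg/m³.
Result: 3.40 × 2.316 × 10^20 = 7.874 × 10^20 kg/m³.

7.874 × 10^20 kg/m³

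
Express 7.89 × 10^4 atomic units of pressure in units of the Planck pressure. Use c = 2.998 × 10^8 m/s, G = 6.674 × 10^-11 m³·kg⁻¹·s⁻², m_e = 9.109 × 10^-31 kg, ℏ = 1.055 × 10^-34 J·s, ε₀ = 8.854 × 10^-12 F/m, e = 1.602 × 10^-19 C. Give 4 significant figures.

atomic unit of pressure: P_au = E_h/a₀³ = m_e⁴e¹⁰/((4πε₀)⁵ℏ⁸) = 2.929 × 10^13 Pa
Planck pressure: p_P = c⁷/(ℏG²) = 4.632 × 10^113 Pa
7.89 × 10^4 × 2.929 × 10^13 / 4.632 × 10^113 = 4.989 × 10^-96

4.989 × 10^-96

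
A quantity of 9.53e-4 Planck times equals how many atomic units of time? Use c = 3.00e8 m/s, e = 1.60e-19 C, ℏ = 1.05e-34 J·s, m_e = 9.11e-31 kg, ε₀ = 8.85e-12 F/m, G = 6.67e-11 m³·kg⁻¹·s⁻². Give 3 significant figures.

2.13e-30

Planck time: t_P = √(ℏG/c⁵) = 5.37e-44 s
atomic unit of time: τ_au = (4πε₀)²ℏ³/(m_e e⁴) = 2.40e-17 s
9.53e-4 × 5.37e-44 / 2.40e-17 = 2.13e-30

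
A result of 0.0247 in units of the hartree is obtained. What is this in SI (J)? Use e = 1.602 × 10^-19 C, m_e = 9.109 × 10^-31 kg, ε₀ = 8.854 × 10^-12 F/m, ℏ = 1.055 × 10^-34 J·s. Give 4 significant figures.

1.076 × 10^-19 J

One hartree: E_h = m_e e⁴/(4πε₀ℏ)² = 4.354 × 10^-18 J.
0.0247 × 4.354 × 10^-18 J = 1.076 × 10^-19 J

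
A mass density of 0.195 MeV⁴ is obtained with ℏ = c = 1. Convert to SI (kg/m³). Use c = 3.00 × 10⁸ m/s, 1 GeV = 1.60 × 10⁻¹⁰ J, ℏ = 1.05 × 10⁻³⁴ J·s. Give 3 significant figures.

4.54 × 10⁷ kg/m³

Mass density is [E]/(c²[L]³) = [E]⁴/(ℏ³c⁵).
1 GeV⁴ → 1/(ℏ³c⁵) × (1 GeV in J)⁴ = 2.33 × 10²⁰ kg/m³.
Convert the energy scale: 0.195 MeV⁴ = 1.95 × 10⁻¹³ GeV⁴.
Result: 1.95 × 10⁻¹³ × 2.33 × 10²⁰ = 4.54 × 10⁷ kg/m³.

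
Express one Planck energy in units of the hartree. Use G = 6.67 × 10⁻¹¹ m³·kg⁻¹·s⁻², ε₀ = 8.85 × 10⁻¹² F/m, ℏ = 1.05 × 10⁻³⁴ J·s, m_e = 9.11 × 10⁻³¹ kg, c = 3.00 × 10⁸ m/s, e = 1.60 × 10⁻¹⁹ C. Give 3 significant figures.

Planck energy: E_P = √(ℏc⁵/G) = 1.96 × 10⁹ J
hartree: E_h = m_e e⁴/(4πε₀ℏ)² = 4.38 × 10⁻¹⁸ J
ratio = 1.96 × 10⁹ / 4.38 × 10⁻¹⁸ = 4.47 × 10²⁶

4.47 × 10²⁶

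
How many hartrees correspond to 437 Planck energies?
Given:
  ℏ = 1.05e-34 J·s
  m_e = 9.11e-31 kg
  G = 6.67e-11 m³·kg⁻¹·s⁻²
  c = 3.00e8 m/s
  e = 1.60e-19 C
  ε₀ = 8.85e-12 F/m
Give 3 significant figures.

Planck energy: E_P = √(ℏc⁵/G) = 1.96e9 J
hartree: E_h = m_e e⁴/(4πε₀ℏ)² = 4.38e-18 J
437 × 1.96e9 / 4.38e-18 = 1.95e29

1.95e29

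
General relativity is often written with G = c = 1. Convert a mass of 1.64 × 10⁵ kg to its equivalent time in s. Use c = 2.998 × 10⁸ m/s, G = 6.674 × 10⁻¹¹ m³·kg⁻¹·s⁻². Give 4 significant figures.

4.062 × 10⁻³¹ s

Mass → time via G/c³.
1.64 × 10⁵ kg × (G/c³) = 4.062 × 10⁻³¹ s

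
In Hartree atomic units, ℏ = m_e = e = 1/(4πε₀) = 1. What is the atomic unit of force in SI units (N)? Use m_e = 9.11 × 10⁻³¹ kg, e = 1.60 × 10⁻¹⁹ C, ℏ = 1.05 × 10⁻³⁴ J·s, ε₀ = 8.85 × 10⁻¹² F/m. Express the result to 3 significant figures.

Dimensional analysis gives F_au = E_h/a₀ = m_e²e⁶/((4πε₀)³ℏ⁴).
E_h = 4.38 × 10⁻¹⁸ J
a₀ = 5.26 × 10⁻¹¹ m
E_h/a₀ = 8.33 × 10⁻⁸ N

8.33 × 10⁻⁸ N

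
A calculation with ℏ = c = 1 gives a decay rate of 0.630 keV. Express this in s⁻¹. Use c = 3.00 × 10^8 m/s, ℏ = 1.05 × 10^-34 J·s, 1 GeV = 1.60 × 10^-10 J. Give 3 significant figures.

9.60 × 10^17 s⁻¹

A rate is [E]/ℏ; divide by ℏ.
1 GeV → 1/ℏ × (1 GeV in J) = 1.52 × 10^24 s⁻¹.
Convert the energy scale: 0.630 keV = 6.30 × 10^-7 GeV.
Result: 6.30 × 10^-7 × 1.52 × 10^24 = 9.60 × 10^17 s⁻¹.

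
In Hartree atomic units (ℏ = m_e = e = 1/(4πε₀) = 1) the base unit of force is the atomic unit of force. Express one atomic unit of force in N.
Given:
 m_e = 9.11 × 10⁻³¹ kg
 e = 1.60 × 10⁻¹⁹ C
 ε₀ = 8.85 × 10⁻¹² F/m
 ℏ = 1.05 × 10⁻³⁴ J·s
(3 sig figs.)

8.33 × 10⁻⁸ N

F_au = E_h/a₀ = m_e²e⁶/((4πε₀)³ℏ⁴)
E_h = 4.38 × 10⁻¹⁸ J
a₀ = 5.26 × 10⁻¹¹ m
E_h/a₀ = 8.33 × 10⁻⁸ N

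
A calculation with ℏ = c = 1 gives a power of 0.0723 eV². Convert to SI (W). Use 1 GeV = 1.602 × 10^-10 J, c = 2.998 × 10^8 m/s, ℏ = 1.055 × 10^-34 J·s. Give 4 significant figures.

1.759 × 10^-5 W

Power is [E]/[T] = [E]²/ℏ.
1 GeV² → 1/ℏ × (1 GeV in J)² = 2.433 × 10^14 W.
Convert the energy scale: 0.0723 eV² = 7.23 × 10^-20 GeV².
Result: 7.23 × 10^-20 × 2.433 × 10^14 = 1.759 × 10^-5 W.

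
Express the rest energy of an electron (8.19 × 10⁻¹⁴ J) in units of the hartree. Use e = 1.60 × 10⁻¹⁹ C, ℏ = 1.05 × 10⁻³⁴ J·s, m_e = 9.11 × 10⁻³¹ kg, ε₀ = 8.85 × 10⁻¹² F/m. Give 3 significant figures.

1.87 × 10⁴

hartree: E_h = m_e e⁴/(4πε₀ℏ)² = 4.38 × 10⁻¹⁸ J.
8.19 × 10⁻¹⁴ / 4.38 × 10⁻¹⁸ = 1.87 × 10⁴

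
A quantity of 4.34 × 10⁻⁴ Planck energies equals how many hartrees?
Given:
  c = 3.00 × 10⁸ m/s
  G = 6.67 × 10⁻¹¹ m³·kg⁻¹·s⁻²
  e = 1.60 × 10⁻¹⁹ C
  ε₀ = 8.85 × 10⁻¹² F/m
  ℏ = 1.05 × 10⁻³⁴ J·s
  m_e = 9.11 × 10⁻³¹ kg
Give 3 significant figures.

Planck energy: E_P = √(ℏc⁵/G) = 1.96 × 10⁹ J
hartree: E_h = m_e e⁴/(4πε₀ℏ)² = 4.38 × 10⁻¹⁸ J
4.34 × 10⁻⁴ × 1.96 × 10⁹ / 4.38 × 10⁻¹⁸ = 1.94 × 10²³

1.94 × 10²³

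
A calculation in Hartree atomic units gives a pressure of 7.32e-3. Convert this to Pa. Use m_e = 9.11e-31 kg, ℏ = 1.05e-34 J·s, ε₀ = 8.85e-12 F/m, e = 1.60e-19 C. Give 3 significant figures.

2.21e11 Pa

One atomic unit of pressure: P_au = E_h/a₀³ = m_e⁴e¹⁰/((4πε₀)⁵ℏ⁸) = 3.01e13 Pa.
7.32e-3 × 3.01e13 Pa = 2.21e11 Pa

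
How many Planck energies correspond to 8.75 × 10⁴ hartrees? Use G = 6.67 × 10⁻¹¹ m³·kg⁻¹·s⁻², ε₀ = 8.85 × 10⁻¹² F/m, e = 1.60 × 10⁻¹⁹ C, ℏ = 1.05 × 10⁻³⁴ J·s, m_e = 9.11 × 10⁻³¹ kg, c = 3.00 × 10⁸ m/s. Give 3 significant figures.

hartree: E_h = m_e e⁴/(4πε₀ℏ)² = 4.38 × 10⁻¹⁸ J
Planck energy: E_P = √(ℏc⁵/G) = 1.96 × 10⁹ J
8.75 × 10⁴ × 4.38 × 10⁻¹⁸ / 1.96 × 10⁹ = 1.96 × 10⁻²²

1.96 × 10⁻²²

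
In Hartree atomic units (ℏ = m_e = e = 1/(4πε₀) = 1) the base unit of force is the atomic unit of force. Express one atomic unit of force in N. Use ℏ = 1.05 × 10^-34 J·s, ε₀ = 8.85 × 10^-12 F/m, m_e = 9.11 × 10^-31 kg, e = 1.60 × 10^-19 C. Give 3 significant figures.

F_au = E_h/a₀ = m_e²e⁶/((4πε₀)³ℏ⁴)
E_h = 4.38 × 10^-18 J
a₀ = 5.26 × 10^-11 m
E_h/a₀ = 8.33 × 10^-8 N

8.33 × 10^-8 N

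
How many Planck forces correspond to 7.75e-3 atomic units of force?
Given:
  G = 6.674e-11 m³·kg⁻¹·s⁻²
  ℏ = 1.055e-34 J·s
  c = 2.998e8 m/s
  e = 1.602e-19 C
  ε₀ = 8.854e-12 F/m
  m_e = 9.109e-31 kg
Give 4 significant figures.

5.263e-54

atomic unit of force: F_au = E_h/a₀ = m_e²e⁶/((4πε₀)³ℏ⁴) = 8.220e-8 N
Planck force: F_P = c⁴/G = 1.210e44 N
7.75e-3 × 8.220e-8 / 1.210e44 = 5.263e-54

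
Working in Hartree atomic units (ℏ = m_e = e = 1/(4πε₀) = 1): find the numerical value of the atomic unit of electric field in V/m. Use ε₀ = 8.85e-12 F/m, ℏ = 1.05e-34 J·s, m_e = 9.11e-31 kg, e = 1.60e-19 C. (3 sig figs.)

5.20e11 V/m

From ℏ = m_e = e = 1/(4πε₀) = 1 the electric field scale is E_au = E_h/(e a₀) = m_e²e⁵/((4πε₀)³ℏ⁴).
E_h = 4.38e-18 J
a₀ = 5.26e-11 m
E_h/(e·a₀) = 5.20e11 V/m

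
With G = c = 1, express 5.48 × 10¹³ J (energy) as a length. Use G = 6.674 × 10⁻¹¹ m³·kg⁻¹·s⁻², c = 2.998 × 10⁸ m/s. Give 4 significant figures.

4.527 × 10⁻³¹ m

Energy → length via G/c⁴.
5.48 × 10¹³ J × (G/c⁴) = 4.527 × 10⁻³¹ m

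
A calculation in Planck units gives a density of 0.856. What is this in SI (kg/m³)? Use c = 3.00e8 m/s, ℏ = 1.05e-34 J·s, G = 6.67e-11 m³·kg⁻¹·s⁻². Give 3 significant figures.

4.45e96 kg/m³

One Planck density: ρ_P = c⁵/(ℏG²) = 5.20e96 kg/m³.
0.856 × 5.20e96 kg/m³ = 4.45e96 kg/m³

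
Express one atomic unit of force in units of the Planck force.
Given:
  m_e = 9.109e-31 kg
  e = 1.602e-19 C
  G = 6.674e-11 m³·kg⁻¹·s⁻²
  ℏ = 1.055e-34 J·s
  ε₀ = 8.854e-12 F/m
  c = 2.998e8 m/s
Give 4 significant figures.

atomic unit of force: F_au = E_h/a₀ = m_e²e⁶/((4πε₀)³ℏ⁴) = 8.220e-8 N
Planck force: F_P = c⁴/G = 1.210e44 N
ratio = 8.220e-8 / 1.210e44 = 6.791e-52

6.791e-52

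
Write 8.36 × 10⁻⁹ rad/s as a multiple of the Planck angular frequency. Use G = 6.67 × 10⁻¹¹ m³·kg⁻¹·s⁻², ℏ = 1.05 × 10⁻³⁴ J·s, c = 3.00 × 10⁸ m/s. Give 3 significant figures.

Planck angular frequency: ω_P = √(c⁵/(ℏG)) = 1.86 × 10⁴³ rad/s.
8.36 × 10⁻⁹ / 1.86 × 10⁴³ = 4.49 × 10⁻⁵²

4.49 × 10⁻⁵²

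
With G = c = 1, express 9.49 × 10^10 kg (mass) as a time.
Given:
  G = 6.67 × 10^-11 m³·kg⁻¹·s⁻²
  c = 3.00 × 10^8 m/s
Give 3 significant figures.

2.34 × 10^-25 s

Mass → time via G/c³.
9.49 × 10^10 kg × (G/c³) = 2.34 × 10^-25 s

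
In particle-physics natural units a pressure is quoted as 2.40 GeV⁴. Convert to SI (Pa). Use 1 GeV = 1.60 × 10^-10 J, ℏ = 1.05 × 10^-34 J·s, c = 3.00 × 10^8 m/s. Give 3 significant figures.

5.03 × 10^37 Pa

Pressure is [E]/[L]³ = [E]⁴/(ℏc)³.
1 GeV⁴ → 1/(ℏc)³ × (1 GeV in J)⁴ = 2.10 × 10^37 Pa.
Result: 2.40 × 2.10 × 10^37 = 5.03 × 10^37 Pa.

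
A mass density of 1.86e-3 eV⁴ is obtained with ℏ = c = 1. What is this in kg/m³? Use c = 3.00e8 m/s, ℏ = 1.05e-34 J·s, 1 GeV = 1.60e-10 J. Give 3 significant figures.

4.33e-19 kg/m³

Mass density is [E]/(c²[L]³) = [E]⁴/(ℏ³c⁵).
1 GeV⁴ → 1/(ℏ³c⁵) × (1 GeV in J)⁴ = 2.33e20 kg/m³.
Convert the energy scale: 1.86e-3 eV⁴ = 1.86e-39 GeV⁴.
Result: 1.86e-39 × 2.33e20 = 4.33e-19 kg/m³.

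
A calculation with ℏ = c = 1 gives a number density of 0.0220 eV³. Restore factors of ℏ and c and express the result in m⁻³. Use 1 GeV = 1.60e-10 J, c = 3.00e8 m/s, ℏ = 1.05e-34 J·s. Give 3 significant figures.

Number density is [L]⁻³ = [E]³/(ℏc)³.
1 GeV³ → 1/(ℏc)³ × (1 GeV in J)³ = 1.31e47 m⁻³.
Convert the energy scale: 0.0220 eV³ = 2.20e-29 GeV³.
Result: 2.20e-29 × 1.31e47 = 2.88e18 m⁻³.

2.88e18 m⁻³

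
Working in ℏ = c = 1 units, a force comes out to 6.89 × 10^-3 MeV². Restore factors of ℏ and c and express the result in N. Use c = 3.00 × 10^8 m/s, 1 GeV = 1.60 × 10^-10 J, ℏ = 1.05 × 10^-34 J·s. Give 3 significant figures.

Force is [E]/[L] = [E]²/(ℏc); restore (ℏc)⁻¹.
1 GeV² → 1/(ℏc) × (1 GeV in J)² = 8.13 × 10^5 N.
Convert the energy scale: 6.89 × 10^-3 MeV² = 6.89 × 10^-9 GeV².
Result: 6.89 × 10^-9 × 8.13 × 10^5 = 5.60 × 10^-3 N.

5.60 × 10^-3 N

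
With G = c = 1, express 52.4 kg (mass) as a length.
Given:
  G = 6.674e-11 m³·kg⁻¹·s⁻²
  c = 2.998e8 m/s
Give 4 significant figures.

In G = c = 1 units mass has dimensions of length; the conversion factor is G/c².
52.4 kg × (G/c²) = 3.891e-26 m

3.891e-26 m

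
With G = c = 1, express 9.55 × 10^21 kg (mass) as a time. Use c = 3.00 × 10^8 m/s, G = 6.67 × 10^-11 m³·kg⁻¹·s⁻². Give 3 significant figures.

2.36 × 10^-14 s

Mass → time via G/c³.
9.55 × 10^21 kg × (G/c³) = 2.36 × 10^-14 s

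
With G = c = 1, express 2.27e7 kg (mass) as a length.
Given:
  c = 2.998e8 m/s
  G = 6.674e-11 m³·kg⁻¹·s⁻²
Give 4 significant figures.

1.686e-20 m

In G = c = 1 units mass has dimensions of length; the conversion factor is G/c².
2.27e7 kg × (G/c²) = 1.686e-20 m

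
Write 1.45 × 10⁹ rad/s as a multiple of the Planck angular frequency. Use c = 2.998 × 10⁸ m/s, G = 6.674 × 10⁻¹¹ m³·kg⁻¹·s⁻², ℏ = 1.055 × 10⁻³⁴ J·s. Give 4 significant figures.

Planck angular frequency: ω_P = √(c⁵/(ℏG)) = 1.855 × 10⁴³ rad/s.
1.45 × 10⁹ / 1.855 × 10⁴³ = 7.818 × 10⁻³⁵

7.818 × 10⁻³⁵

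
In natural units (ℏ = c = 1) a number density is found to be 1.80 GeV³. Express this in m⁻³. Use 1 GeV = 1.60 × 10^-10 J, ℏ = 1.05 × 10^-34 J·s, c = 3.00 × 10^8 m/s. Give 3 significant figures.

Number density is [L]⁻³ = [E]³/(ℏc)³.
1 GeV³ → 1/(ℏc)³ × (1 GeV in J)³ = 1.31 × 10^47 m⁻³.
Result: 1.80 × 1.31 × 10^47 = 2.36 × 10^47 m⁻³.

2.36 × 10^47 m⁻³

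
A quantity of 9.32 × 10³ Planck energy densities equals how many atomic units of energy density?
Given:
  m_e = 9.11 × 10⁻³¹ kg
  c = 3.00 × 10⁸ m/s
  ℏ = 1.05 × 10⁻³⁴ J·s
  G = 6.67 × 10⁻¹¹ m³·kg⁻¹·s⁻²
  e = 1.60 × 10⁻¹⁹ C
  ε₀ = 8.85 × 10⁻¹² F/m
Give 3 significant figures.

1.45 × 10¹⁰⁴

Planck energy density: u_P = c⁷/(ℏG²) = 4.68 × 10¹¹³ J/m³
atomic unit of energy density: u_au = E_h/a₀³ = m_e⁴e¹⁰/((4πε₀)⁵ℏ⁸) = 3.01 × 10¹³ J/m³
9.32 × 10³ × 4.68 × 10¹¹³ / 3.01 × 10¹³ = 1.45 × 10¹⁰⁴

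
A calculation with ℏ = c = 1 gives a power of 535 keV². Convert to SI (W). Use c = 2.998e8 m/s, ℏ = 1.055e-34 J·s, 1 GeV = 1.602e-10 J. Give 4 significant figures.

1.301e5 W

Power is [E]/[T] = [E]²/ℏ.
1 GeV² → 1/ℏ × (1 GeV in J)² = 2.433e14 W.
Convert the energy scale: 535 keV² = 5.35e-10 GeV².
Result: 5.35e-10 × 2.433e14 = 1.301e5 W.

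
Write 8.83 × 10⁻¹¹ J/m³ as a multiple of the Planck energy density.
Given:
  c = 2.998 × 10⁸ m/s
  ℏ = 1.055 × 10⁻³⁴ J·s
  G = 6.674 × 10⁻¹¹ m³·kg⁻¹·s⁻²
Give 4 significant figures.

Planck energy density: u_P = c⁷/(ℏG²) = 4.632 × 10¹¹³ J/m³.
8.83 × 10⁻¹¹ / 4.632 × 10¹¹³ = 1.906 × 10⁻¹²⁴

1.906 × 10⁻¹²⁴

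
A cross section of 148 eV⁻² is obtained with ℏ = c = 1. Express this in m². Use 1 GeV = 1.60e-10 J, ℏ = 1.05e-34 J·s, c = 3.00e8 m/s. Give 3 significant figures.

5.74e-12 m²

Area is [L]² = [E]⁻²·(ℏc)²; restore (ℏc)².
1 GeV⁻² → (ℏc)² × (1 GeV in J)⁻² = 3.88e-32 m².
Convert the energy scale: 148 eV⁻² = 1.48e20 GeV⁻².
Result: 1.48e20 × 3.88e-32 = 5.74e-12 m².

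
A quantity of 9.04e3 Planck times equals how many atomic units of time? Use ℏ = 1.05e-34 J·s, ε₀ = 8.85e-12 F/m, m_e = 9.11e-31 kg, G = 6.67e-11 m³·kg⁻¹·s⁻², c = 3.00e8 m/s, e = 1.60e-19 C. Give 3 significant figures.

Planck time: t_P = √(ℏG/c⁵) = 5.37e-44 s
atomic unit of time: τ_au = (4πε₀)²ℏ³/(m_e e⁴) = 2.40e-17 s
9.04e3 × 5.37e-44 / 2.40e-17 = 2.02e-23

2.02e-23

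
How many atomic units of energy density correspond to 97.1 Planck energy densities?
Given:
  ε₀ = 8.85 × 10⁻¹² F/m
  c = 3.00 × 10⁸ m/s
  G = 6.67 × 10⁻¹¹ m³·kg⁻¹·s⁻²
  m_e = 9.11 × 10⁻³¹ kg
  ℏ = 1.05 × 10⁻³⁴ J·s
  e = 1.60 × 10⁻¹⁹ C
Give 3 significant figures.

Planck energy density: u_P = c⁷/(ℏG²) = 4.68 × 10¹¹³ J/m³
atomic unit of energy density: u_au = E_h/a₀³ = m_e⁴e¹⁰/((4πε₀)⁵ℏ⁸) = 3.01 × 10¹³ J/m³
97.1 × 4.68 × 10¹¹³ / 3.01 × 10¹³ = 1.51 × 10¹⁰²

1.51 × 10¹⁰²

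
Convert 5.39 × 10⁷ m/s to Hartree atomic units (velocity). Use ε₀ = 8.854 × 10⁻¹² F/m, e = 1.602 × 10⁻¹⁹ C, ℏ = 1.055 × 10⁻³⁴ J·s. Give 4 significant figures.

atomic unit of velocity: v_au = e²/(4πε₀ℏ) = 2.186 × 10⁶ m/s.
5.39 × 10⁷ / 2.186 × 10⁶ = 24.65

24.65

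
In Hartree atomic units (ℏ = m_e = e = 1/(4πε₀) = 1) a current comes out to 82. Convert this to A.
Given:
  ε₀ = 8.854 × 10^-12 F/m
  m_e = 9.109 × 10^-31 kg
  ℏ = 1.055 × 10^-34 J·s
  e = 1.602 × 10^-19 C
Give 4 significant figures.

0.5422 A

One atomic unit of electric current: I_au = e E_h/ℏ = m_e e⁵/((4πε₀)²ℏ³) = 6.612 × 10^-3 A.
82 × 6.612 × 10^-3 A = 0.5422 A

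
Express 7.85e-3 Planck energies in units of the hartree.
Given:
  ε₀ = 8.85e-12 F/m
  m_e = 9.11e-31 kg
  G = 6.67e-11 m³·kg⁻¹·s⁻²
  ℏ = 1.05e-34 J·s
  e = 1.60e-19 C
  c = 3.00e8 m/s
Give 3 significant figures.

3.51e24

Planck energy: E_P = √(ℏc⁵/G) = 1.96e9 J
hartree: E_h = m_e e⁴/(4πε₀ℏ)² = 4.38e-18 J
7.85e-3 × 1.96e9 / 4.38e-18 = 3.51e24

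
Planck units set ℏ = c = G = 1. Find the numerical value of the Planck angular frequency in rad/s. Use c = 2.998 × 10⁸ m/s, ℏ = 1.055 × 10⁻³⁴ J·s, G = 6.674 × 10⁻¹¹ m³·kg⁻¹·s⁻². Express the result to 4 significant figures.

1.855 × 10⁴³ rad/s

From ℏ = c = G = 1 the angular frequency scale is ω_P = √(c⁵/(ℏG)).
  = √(3.440 × 10⁸⁶)
  = 1.855 × 10⁴³ rad/s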